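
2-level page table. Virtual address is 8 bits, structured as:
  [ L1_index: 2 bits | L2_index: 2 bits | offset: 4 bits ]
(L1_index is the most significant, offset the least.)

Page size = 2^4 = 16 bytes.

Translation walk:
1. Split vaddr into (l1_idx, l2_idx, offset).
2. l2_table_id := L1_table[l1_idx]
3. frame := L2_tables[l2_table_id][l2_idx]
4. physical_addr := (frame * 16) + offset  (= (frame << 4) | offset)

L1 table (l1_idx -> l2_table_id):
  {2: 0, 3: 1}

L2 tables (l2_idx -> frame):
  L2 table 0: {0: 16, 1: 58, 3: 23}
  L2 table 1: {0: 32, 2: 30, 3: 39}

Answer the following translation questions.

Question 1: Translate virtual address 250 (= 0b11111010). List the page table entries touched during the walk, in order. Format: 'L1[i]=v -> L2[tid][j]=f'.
Answer: L1[3]=1 -> L2[1][3]=39

Derivation:
vaddr = 250 = 0b11111010
Split: l1_idx=3, l2_idx=3, offset=10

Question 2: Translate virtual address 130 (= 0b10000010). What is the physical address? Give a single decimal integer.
vaddr = 130 = 0b10000010
Split: l1_idx=2, l2_idx=0, offset=2
L1[2] = 0
L2[0][0] = 16
paddr = 16 * 16 + 2 = 258

Answer: 258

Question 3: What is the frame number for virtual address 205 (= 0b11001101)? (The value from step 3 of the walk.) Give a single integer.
vaddr = 205: l1_idx=3, l2_idx=0
L1[3] = 1; L2[1][0] = 32

Answer: 32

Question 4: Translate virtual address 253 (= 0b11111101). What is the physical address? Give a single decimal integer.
vaddr = 253 = 0b11111101
Split: l1_idx=3, l2_idx=3, offset=13
L1[3] = 1
L2[1][3] = 39
paddr = 39 * 16 + 13 = 637

Answer: 637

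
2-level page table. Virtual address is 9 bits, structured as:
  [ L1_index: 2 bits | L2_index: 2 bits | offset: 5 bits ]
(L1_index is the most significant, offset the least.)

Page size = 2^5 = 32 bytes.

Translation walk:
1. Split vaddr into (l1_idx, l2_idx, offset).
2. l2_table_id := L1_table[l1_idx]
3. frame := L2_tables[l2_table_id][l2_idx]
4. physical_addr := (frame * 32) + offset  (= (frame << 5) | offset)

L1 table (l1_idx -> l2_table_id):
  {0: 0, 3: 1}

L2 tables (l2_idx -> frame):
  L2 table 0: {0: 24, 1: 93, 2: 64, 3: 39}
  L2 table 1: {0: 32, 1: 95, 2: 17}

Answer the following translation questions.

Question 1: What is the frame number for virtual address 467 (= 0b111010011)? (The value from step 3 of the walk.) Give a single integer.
vaddr = 467: l1_idx=3, l2_idx=2
L1[3] = 1; L2[1][2] = 17

Answer: 17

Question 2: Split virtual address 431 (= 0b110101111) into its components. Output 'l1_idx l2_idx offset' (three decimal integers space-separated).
Answer: 3 1 15

Derivation:
vaddr = 431 = 0b110101111
  top 2 bits -> l1_idx = 3
  next 2 bits -> l2_idx = 1
  bottom 5 bits -> offset = 15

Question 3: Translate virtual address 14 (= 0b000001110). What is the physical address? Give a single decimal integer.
vaddr = 14 = 0b000001110
Split: l1_idx=0, l2_idx=0, offset=14
L1[0] = 0
L2[0][0] = 24
paddr = 24 * 32 + 14 = 782

Answer: 782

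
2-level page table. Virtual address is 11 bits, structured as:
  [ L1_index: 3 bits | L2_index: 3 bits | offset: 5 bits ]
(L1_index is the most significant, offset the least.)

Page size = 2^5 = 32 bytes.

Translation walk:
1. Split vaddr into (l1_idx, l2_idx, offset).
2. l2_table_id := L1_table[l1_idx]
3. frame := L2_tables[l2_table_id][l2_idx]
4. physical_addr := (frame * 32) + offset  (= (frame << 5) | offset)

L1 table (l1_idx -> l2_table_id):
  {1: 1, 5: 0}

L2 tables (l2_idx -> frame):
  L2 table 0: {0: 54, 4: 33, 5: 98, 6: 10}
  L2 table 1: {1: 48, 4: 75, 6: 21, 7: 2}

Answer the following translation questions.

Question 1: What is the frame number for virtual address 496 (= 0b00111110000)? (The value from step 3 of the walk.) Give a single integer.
Answer: 2

Derivation:
vaddr = 496: l1_idx=1, l2_idx=7
L1[1] = 1; L2[1][7] = 2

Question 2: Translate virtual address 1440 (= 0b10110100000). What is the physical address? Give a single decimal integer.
Answer: 3136

Derivation:
vaddr = 1440 = 0b10110100000
Split: l1_idx=5, l2_idx=5, offset=0
L1[5] = 0
L2[0][5] = 98
paddr = 98 * 32 + 0 = 3136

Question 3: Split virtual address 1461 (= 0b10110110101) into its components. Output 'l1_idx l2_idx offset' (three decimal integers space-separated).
vaddr = 1461 = 0b10110110101
  top 3 bits -> l1_idx = 5
  next 3 bits -> l2_idx = 5
  bottom 5 bits -> offset = 21

Answer: 5 5 21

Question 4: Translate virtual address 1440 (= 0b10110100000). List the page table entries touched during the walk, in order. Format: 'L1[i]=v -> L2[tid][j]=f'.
Answer: L1[5]=0 -> L2[0][5]=98

Derivation:
vaddr = 1440 = 0b10110100000
Split: l1_idx=5, l2_idx=5, offset=0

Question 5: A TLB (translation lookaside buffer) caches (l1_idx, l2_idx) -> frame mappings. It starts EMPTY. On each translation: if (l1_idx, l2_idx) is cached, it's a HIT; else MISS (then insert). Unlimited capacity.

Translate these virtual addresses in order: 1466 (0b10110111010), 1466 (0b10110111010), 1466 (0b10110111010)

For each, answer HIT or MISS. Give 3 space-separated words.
vaddr=1466: (5,5) not in TLB -> MISS, insert
vaddr=1466: (5,5) in TLB -> HIT
vaddr=1466: (5,5) in TLB -> HIT

Answer: MISS HIT HIT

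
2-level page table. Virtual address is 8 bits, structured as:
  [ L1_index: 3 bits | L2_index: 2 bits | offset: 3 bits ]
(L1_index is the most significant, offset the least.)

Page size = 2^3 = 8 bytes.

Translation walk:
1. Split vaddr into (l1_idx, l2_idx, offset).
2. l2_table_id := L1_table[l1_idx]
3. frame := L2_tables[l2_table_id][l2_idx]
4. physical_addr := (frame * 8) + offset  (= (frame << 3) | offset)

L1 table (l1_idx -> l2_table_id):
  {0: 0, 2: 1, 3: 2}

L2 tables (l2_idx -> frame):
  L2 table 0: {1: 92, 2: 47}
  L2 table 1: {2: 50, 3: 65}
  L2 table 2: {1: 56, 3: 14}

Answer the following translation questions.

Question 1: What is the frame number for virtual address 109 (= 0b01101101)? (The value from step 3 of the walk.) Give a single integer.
vaddr = 109: l1_idx=3, l2_idx=1
L1[3] = 2; L2[2][1] = 56

Answer: 56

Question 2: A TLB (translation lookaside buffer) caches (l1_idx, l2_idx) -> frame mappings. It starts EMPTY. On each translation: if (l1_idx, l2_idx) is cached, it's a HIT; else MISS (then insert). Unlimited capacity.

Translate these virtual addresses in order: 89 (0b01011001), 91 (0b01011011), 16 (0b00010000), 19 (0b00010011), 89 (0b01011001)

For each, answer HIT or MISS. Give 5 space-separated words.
vaddr=89: (2,3) not in TLB -> MISS, insert
vaddr=91: (2,3) in TLB -> HIT
vaddr=16: (0,2) not in TLB -> MISS, insert
vaddr=19: (0,2) in TLB -> HIT
vaddr=89: (2,3) in TLB -> HIT

Answer: MISS HIT MISS HIT HIT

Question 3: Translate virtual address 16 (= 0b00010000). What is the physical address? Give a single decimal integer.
Answer: 376

Derivation:
vaddr = 16 = 0b00010000
Split: l1_idx=0, l2_idx=2, offset=0
L1[0] = 0
L2[0][2] = 47
paddr = 47 * 8 + 0 = 376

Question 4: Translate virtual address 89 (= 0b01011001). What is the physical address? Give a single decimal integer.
vaddr = 89 = 0b01011001
Split: l1_idx=2, l2_idx=3, offset=1
L1[2] = 1
L2[1][3] = 65
paddr = 65 * 8 + 1 = 521

Answer: 521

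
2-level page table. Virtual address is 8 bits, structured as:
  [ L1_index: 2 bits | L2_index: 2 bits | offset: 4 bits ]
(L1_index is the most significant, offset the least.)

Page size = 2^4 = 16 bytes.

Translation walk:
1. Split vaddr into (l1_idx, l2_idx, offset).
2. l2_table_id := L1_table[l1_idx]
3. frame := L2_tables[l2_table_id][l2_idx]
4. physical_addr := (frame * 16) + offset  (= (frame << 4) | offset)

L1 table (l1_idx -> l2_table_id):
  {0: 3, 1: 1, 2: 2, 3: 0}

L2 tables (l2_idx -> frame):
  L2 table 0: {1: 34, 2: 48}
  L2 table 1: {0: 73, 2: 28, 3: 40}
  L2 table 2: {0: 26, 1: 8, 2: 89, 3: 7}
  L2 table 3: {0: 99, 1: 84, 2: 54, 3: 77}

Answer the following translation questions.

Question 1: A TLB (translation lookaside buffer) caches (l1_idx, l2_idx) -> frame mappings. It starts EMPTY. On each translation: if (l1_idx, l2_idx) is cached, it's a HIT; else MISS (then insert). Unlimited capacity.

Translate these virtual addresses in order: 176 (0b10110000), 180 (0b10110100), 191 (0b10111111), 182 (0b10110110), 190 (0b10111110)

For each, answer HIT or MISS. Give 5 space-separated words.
Answer: MISS HIT HIT HIT HIT

Derivation:
vaddr=176: (2,3) not in TLB -> MISS, insert
vaddr=180: (2,3) in TLB -> HIT
vaddr=191: (2,3) in TLB -> HIT
vaddr=182: (2,3) in TLB -> HIT
vaddr=190: (2,3) in TLB -> HIT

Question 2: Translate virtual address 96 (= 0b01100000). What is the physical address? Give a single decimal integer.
vaddr = 96 = 0b01100000
Split: l1_idx=1, l2_idx=2, offset=0
L1[1] = 1
L2[1][2] = 28
paddr = 28 * 16 + 0 = 448

Answer: 448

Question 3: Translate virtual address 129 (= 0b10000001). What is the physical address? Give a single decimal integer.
Answer: 417

Derivation:
vaddr = 129 = 0b10000001
Split: l1_idx=2, l2_idx=0, offset=1
L1[2] = 2
L2[2][0] = 26
paddr = 26 * 16 + 1 = 417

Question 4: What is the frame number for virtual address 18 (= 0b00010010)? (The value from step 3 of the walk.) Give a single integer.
vaddr = 18: l1_idx=0, l2_idx=1
L1[0] = 3; L2[3][1] = 84

Answer: 84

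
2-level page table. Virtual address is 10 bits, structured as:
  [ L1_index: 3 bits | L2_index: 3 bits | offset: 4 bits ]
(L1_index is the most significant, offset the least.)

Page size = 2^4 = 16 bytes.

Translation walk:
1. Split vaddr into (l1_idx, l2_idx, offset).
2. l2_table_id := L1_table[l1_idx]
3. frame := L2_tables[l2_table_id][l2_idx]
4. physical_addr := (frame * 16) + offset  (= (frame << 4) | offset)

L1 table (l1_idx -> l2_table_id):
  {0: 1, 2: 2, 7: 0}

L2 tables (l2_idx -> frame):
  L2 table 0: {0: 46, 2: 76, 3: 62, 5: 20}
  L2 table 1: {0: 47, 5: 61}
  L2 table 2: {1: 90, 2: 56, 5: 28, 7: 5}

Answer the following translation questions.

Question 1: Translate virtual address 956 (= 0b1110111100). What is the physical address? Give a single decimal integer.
vaddr = 956 = 0b1110111100
Split: l1_idx=7, l2_idx=3, offset=12
L1[7] = 0
L2[0][3] = 62
paddr = 62 * 16 + 12 = 1004

Answer: 1004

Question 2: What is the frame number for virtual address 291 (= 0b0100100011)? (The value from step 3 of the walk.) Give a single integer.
Answer: 56

Derivation:
vaddr = 291: l1_idx=2, l2_idx=2
L1[2] = 2; L2[2][2] = 56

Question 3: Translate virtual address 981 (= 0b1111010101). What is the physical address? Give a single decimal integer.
vaddr = 981 = 0b1111010101
Split: l1_idx=7, l2_idx=5, offset=5
L1[7] = 0
L2[0][5] = 20
paddr = 20 * 16 + 5 = 325

Answer: 325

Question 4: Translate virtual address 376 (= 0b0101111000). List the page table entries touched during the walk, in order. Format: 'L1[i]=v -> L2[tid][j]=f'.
Answer: L1[2]=2 -> L2[2][7]=5

Derivation:
vaddr = 376 = 0b0101111000
Split: l1_idx=2, l2_idx=7, offset=8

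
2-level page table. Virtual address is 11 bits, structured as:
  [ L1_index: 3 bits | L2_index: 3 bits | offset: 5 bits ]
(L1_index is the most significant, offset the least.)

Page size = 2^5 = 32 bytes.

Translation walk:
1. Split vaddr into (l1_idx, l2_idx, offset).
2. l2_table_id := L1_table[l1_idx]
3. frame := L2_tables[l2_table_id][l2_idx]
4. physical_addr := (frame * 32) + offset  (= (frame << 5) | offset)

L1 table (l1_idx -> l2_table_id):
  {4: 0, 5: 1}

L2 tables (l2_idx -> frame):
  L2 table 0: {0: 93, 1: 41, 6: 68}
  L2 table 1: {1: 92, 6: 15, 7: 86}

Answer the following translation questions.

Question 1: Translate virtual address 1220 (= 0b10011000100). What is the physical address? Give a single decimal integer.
Answer: 2180

Derivation:
vaddr = 1220 = 0b10011000100
Split: l1_idx=4, l2_idx=6, offset=4
L1[4] = 0
L2[0][6] = 68
paddr = 68 * 32 + 4 = 2180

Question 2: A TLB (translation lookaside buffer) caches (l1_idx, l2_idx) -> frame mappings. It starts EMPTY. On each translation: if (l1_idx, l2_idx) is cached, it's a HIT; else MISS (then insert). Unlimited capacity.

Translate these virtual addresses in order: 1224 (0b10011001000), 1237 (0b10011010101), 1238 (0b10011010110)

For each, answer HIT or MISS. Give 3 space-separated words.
vaddr=1224: (4,6) not in TLB -> MISS, insert
vaddr=1237: (4,6) in TLB -> HIT
vaddr=1238: (4,6) in TLB -> HIT

Answer: MISS HIT HIT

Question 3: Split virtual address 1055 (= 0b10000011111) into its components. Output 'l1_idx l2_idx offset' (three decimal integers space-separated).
Answer: 4 0 31

Derivation:
vaddr = 1055 = 0b10000011111
  top 3 bits -> l1_idx = 4
  next 3 bits -> l2_idx = 0
  bottom 5 bits -> offset = 31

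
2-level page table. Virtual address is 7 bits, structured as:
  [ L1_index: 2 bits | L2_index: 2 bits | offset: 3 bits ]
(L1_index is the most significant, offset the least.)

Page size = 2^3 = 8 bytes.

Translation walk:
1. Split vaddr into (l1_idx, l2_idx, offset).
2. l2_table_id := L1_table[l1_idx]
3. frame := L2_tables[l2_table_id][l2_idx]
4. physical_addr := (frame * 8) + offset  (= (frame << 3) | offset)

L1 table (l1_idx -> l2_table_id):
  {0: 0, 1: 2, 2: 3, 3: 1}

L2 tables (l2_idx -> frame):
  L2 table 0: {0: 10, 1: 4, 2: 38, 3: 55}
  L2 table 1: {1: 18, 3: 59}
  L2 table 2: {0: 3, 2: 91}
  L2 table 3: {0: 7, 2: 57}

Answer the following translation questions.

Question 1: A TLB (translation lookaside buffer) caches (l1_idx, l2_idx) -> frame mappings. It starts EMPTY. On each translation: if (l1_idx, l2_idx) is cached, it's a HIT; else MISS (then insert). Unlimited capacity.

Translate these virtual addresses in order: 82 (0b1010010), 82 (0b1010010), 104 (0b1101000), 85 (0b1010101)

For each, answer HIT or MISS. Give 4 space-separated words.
Answer: MISS HIT MISS HIT

Derivation:
vaddr=82: (2,2) not in TLB -> MISS, insert
vaddr=82: (2,2) in TLB -> HIT
vaddr=104: (3,1) not in TLB -> MISS, insert
vaddr=85: (2,2) in TLB -> HIT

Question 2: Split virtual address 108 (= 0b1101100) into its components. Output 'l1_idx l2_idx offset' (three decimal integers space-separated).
vaddr = 108 = 0b1101100
  top 2 bits -> l1_idx = 3
  next 2 bits -> l2_idx = 1
  bottom 3 bits -> offset = 4

Answer: 3 1 4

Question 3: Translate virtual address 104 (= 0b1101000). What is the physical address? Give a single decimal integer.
vaddr = 104 = 0b1101000
Split: l1_idx=3, l2_idx=1, offset=0
L1[3] = 1
L2[1][1] = 18
paddr = 18 * 8 + 0 = 144

Answer: 144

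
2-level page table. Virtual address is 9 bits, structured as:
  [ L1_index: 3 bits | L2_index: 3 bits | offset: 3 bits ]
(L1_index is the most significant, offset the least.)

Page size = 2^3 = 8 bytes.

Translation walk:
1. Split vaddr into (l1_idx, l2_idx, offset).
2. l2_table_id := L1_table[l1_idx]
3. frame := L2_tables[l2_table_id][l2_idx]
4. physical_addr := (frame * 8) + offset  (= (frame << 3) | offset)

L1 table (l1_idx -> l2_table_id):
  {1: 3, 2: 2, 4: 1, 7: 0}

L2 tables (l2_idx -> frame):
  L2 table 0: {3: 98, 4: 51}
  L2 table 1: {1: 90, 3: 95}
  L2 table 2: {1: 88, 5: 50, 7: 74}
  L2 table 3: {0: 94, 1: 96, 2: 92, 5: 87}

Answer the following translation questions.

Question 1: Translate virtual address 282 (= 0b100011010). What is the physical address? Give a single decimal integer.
vaddr = 282 = 0b100011010
Split: l1_idx=4, l2_idx=3, offset=2
L1[4] = 1
L2[1][3] = 95
paddr = 95 * 8 + 2 = 762

Answer: 762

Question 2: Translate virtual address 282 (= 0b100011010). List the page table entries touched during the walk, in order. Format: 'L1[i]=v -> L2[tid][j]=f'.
Answer: L1[4]=1 -> L2[1][3]=95

Derivation:
vaddr = 282 = 0b100011010
Split: l1_idx=4, l2_idx=3, offset=2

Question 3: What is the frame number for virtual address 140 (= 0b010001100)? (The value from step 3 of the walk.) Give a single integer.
Answer: 88

Derivation:
vaddr = 140: l1_idx=2, l2_idx=1
L1[2] = 2; L2[2][1] = 88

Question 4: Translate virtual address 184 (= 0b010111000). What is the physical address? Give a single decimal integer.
Answer: 592

Derivation:
vaddr = 184 = 0b010111000
Split: l1_idx=2, l2_idx=7, offset=0
L1[2] = 2
L2[2][7] = 74
paddr = 74 * 8 + 0 = 592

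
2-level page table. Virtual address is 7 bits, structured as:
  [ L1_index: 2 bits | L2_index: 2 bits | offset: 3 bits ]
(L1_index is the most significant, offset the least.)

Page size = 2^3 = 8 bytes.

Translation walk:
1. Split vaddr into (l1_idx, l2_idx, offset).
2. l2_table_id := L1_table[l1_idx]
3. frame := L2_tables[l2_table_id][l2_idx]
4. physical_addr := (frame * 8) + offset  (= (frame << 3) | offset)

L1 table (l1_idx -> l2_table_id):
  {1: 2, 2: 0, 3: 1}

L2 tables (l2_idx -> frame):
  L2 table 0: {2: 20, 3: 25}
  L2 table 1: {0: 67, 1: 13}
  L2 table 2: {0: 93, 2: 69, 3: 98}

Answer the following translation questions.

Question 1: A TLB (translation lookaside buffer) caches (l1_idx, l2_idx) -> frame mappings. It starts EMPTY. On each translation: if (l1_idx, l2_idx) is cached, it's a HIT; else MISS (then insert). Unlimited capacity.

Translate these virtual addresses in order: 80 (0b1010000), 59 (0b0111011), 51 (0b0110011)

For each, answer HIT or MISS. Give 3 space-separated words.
Answer: MISS MISS MISS

Derivation:
vaddr=80: (2,2) not in TLB -> MISS, insert
vaddr=59: (1,3) not in TLB -> MISS, insert
vaddr=51: (1,2) not in TLB -> MISS, insert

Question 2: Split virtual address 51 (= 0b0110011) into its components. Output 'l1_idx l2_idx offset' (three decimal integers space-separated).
Answer: 1 2 3

Derivation:
vaddr = 51 = 0b0110011
  top 2 bits -> l1_idx = 1
  next 2 bits -> l2_idx = 2
  bottom 3 bits -> offset = 3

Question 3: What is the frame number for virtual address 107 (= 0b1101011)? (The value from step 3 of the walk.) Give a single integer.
vaddr = 107: l1_idx=3, l2_idx=1
L1[3] = 1; L2[1][1] = 13

Answer: 13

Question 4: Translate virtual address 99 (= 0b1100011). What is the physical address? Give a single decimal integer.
Answer: 539

Derivation:
vaddr = 99 = 0b1100011
Split: l1_idx=3, l2_idx=0, offset=3
L1[3] = 1
L2[1][0] = 67
paddr = 67 * 8 + 3 = 539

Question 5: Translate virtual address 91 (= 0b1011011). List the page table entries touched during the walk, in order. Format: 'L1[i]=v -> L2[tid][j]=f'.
vaddr = 91 = 0b1011011
Split: l1_idx=2, l2_idx=3, offset=3

Answer: L1[2]=0 -> L2[0][3]=25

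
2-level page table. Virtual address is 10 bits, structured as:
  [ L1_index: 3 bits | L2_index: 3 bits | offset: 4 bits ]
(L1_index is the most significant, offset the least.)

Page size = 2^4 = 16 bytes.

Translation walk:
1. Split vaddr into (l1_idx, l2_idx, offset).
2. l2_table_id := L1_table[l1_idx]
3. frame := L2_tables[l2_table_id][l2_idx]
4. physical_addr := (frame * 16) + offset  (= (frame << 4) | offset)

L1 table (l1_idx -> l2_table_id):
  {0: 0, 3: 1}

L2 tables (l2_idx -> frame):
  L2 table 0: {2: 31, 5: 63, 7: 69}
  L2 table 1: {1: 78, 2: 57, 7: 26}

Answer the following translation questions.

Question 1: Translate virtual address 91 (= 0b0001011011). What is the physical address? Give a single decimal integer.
vaddr = 91 = 0b0001011011
Split: l1_idx=0, l2_idx=5, offset=11
L1[0] = 0
L2[0][5] = 63
paddr = 63 * 16 + 11 = 1019

Answer: 1019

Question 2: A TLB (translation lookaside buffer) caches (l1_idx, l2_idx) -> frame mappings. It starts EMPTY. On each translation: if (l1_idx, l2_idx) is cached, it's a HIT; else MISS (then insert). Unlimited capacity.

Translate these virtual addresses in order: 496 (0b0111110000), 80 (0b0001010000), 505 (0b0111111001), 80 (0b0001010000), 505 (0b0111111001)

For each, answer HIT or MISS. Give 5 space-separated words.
Answer: MISS MISS HIT HIT HIT

Derivation:
vaddr=496: (3,7) not in TLB -> MISS, insert
vaddr=80: (0,5) not in TLB -> MISS, insert
vaddr=505: (3,7) in TLB -> HIT
vaddr=80: (0,5) in TLB -> HIT
vaddr=505: (3,7) in TLB -> HIT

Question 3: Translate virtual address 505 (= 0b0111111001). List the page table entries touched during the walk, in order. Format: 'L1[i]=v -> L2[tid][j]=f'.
vaddr = 505 = 0b0111111001
Split: l1_idx=3, l2_idx=7, offset=9

Answer: L1[3]=1 -> L2[1][7]=26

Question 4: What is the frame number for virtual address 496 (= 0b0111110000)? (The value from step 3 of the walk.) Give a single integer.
Answer: 26

Derivation:
vaddr = 496: l1_idx=3, l2_idx=7
L1[3] = 1; L2[1][7] = 26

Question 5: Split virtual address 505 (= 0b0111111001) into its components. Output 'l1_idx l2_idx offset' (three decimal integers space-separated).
Answer: 3 7 9

Derivation:
vaddr = 505 = 0b0111111001
  top 3 bits -> l1_idx = 3
  next 3 bits -> l2_idx = 7
  bottom 4 bits -> offset = 9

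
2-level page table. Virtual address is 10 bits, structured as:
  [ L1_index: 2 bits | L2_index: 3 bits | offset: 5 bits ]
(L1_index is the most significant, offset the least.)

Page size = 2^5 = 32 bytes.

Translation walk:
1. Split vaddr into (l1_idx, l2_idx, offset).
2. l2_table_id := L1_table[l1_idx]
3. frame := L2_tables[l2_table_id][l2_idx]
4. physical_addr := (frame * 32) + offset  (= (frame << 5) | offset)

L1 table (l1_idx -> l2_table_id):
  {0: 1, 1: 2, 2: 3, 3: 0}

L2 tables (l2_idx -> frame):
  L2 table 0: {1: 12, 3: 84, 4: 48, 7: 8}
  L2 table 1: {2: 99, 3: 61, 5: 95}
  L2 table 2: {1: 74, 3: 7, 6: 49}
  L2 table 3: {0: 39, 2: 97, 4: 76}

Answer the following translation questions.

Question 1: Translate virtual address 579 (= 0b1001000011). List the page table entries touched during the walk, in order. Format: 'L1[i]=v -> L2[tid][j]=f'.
vaddr = 579 = 0b1001000011
Split: l1_idx=2, l2_idx=2, offset=3

Answer: L1[2]=3 -> L2[3][2]=97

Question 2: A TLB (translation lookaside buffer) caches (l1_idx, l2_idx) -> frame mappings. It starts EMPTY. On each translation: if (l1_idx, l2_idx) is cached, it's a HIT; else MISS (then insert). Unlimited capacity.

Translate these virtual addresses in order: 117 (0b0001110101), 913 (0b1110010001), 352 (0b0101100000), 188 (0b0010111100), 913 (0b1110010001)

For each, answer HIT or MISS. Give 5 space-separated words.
Answer: MISS MISS MISS MISS HIT

Derivation:
vaddr=117: (0,3) not in TLB -> MISS, insert
vaddr=913: (3,4) not in TLB -> MISS, insert
vaddr=352: (1,3) not in TLB -> MISS, insert
vaddr=188: (0,5) not in TLB -> MISS, insert
vaddr=913: (3,4) in TLB -> HIT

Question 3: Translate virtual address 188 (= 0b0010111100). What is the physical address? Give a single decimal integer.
Answer: 3068

Derivation:
vaddr = 188 = 0b0010111100
Split: l1_idx=0, l2_idx=5, offset=28
L1[0] = 1
L2[1][5] = 95
paddr = 95 * 32 + 28 = 3068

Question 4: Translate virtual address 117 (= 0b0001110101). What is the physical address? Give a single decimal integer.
vaddr = 117 = 0b0001110101
Split: l1_idx=0, l2_idx=3, offset=21
L1[0] = 1
L2[1][3] = 61
paddr = 61 * 32 + 21 = 1973

Answer: 1973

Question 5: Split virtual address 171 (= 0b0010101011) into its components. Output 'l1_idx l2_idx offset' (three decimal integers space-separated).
vaddr = 171 = 0b0010101011
  top 2 bits -> l1_idx = 0
  next 3 bits -> l2_idx = 5
  bottom 5 bits -> offset = 11

Answer: 0 5 11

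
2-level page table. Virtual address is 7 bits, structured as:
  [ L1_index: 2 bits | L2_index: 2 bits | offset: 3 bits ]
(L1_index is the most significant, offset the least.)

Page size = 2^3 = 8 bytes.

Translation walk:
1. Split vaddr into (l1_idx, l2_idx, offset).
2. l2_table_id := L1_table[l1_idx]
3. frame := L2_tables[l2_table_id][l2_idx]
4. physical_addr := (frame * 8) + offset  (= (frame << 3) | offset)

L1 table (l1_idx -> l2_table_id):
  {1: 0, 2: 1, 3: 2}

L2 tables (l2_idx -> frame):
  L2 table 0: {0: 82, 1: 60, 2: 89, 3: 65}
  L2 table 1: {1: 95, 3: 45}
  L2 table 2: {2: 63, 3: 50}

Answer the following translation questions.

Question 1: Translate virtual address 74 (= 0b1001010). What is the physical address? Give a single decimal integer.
Answer: 762

Derivation:
vaddr = 74 = 0b1001010
Split: l1_idx=2, l2_idx=1, offset=2
L1[2] = 1
L2[1][1] = 95
paddr = 95 * 8 + 2 = 762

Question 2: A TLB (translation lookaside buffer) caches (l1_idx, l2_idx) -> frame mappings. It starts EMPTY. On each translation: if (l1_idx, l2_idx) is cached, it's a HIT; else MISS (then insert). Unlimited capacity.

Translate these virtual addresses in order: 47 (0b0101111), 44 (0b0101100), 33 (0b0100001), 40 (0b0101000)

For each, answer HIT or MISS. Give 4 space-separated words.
Answer: MISS HIT MISS HIT

Derivation:
vaddr=47: (1,1) not in TLB -> MISS, insert
vaddr=44: (1,1) in TLB -> HIT
vaddr=33: (1,0) not in TLB -> MISS, insert
vaddr=40: (1,1) in TLB -> HIT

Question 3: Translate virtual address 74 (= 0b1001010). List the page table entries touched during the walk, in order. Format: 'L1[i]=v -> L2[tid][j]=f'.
Answer: L1[2]=1 -> L2[1][1]=95

Derivation:
vaddr = 74 = 0b1001010
Split: l1_idx=2, l2_idx=1, offset=2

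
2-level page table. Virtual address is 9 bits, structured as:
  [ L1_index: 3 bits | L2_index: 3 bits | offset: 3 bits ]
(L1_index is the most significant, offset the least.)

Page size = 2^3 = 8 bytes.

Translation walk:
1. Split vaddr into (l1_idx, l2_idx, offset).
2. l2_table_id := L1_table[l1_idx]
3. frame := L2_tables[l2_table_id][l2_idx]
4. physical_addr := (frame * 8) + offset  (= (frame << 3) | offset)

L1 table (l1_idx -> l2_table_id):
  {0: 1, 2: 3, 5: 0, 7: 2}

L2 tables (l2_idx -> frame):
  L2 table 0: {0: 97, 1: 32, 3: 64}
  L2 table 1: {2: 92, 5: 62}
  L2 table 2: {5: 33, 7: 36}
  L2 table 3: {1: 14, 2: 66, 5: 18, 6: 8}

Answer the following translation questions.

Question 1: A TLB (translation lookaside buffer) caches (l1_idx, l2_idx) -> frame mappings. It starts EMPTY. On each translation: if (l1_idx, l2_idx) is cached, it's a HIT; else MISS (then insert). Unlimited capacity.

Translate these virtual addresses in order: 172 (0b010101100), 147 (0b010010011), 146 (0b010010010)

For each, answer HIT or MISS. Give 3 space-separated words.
vaddr=172: (2,5) not in TLB -> MISS, insert
vaddr=147: (2,2) not in TLB -> MISS, insert
vaddr=146: (2,2) in TLB -> HIT

Answer: MISS MISS HIT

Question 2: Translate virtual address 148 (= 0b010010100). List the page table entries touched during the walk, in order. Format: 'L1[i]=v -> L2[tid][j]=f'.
Answer: L1[2]=3 -> L2[3][2]=66

Derivation:
vaddr = 148 = 0b010010100
Split: l1_idx=2, l2_idx=2, offset=4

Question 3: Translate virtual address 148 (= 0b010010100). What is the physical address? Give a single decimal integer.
vaddr = 148 = 0b010010100
Split: l1_idx=2, l2_idx=2, offset=4
L1[2] = 3
L2[3][2] = 66
paddr = 66 * 8 + 4 = 532

Answer: 532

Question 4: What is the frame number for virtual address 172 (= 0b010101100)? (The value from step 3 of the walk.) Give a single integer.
Answer: 18

Derivation:
vaddr = 172: l1_idx=2, l2_idx=5
L1[2] = 3; L2[3][5] = 18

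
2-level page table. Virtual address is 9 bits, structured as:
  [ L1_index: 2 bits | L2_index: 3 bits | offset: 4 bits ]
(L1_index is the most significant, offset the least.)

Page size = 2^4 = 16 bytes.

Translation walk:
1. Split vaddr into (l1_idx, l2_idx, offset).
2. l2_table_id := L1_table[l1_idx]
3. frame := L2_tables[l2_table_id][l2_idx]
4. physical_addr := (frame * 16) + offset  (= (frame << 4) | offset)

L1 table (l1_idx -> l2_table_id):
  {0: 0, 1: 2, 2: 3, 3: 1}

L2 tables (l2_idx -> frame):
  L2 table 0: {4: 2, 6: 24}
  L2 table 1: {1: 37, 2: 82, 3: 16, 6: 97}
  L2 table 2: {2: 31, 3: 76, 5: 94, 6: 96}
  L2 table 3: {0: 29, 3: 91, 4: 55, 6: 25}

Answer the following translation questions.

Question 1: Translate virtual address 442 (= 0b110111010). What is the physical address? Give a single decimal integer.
Answer: 266

Derivation:
vaddr = 442 = 0b110111010
Split: l1_idx=3, l2_idx=3, offset=10
L1[3] = 1
L2[1][3] = 16
paddr = 16 * 16 + 10 = 266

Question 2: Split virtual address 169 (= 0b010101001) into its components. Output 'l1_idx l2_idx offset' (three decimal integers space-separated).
Answer: 1 2 9

Derivation:
vaddr = 169 = 0b010101001
  top 2 bits -> l1_idx = 1
  next 3 bits -> l2_idx = 2
  bottom 4 bits -> offset = 9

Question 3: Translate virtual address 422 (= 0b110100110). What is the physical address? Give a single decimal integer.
vaddr = 422 = 0b110100110
Split: l1_idx=3, l2_idx=2, offset=6
L1[3] = 1
L2[1][2] = 82
paddr = 82 * 16 + 6 = 1318

Answer: 1318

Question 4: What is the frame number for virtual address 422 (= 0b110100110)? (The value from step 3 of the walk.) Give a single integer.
Answer: 82

Derivation:
vaddr = 422: l1_idx=3, l2_idx=2
L1[3] = 1; L2[1][2] = 82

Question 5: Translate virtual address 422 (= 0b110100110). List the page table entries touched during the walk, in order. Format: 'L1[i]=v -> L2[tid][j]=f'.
Answer: L1[3]=1 -> L2[1][2]=82

Derivation:
vaddr = 422 = 0b110100110
Split: l1_idx=3, l2_idx=2, offset=6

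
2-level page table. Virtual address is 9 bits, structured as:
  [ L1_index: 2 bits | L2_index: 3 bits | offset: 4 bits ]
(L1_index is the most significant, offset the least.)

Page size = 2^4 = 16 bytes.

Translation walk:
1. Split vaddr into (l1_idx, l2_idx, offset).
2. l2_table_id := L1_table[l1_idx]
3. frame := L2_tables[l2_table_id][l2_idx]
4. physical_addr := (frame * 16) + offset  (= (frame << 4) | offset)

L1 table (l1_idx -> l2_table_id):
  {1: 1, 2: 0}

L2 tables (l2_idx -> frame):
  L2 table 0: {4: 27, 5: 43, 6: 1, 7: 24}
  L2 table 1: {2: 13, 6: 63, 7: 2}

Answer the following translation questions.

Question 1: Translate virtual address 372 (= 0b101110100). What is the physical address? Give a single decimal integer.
Answer: 388

Derivation:
vaddr = 372 = 0b101110100
Split: l1_idx=2, l2_idx=7, offset=4
L1[2] = 0
L2[0][7] = 24
paddr = 24 * 16 + 4 = 388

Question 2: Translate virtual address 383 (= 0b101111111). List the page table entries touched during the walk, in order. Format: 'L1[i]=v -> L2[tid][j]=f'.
vaddr = 383 = 0b101111111
Split: l1_idx=2, l2_idx=7, offset=15

Answer: L1[2]=0 -> L2[0][7]=24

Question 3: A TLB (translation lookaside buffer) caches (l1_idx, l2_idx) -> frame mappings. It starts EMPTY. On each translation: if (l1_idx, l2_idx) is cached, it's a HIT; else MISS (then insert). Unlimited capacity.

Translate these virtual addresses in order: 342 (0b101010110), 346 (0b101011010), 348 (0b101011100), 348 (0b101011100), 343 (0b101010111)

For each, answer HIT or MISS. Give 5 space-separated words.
vaddr=342: (2,5) not in TLB -> MISS, insert
vaddr=346: (2,5) in TLB -> HIT
vaddr=348: (2,5) in TLB -> HIT
vaddr=348: (2,5) in TLB -> HIT
vaddr=343: (2,5) in TLB -> HIT

Answer: MISS HIT HIT HIT HIT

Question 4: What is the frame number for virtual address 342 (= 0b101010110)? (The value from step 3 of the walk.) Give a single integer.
Answer: 43

Derivation:
vaddr = 342: l1_idx=2, l2_idx=5
L1[2] = 0; L2[0][5] = 43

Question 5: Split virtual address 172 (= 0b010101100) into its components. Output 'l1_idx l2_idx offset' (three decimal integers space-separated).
vaddr = 172 = 0b010101100
  top 2 bits -> l1_idx = 1
  next 3 bits -> l2_idx = 2
  bottom 4 bits -> offset = 12

Answer: 1 2 12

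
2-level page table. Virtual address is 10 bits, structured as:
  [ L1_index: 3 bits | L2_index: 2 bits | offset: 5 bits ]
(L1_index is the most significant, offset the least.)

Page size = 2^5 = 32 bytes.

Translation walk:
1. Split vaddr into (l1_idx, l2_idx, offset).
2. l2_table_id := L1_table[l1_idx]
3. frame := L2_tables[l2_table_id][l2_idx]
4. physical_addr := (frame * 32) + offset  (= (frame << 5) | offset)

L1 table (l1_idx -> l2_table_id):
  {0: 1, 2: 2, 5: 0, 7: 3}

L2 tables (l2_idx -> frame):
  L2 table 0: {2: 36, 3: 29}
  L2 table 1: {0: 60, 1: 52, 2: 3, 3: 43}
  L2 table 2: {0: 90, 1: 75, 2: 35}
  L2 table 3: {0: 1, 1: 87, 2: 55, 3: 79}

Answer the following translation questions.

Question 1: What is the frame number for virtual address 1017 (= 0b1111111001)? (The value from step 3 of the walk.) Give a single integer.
Answer: 79

Derivation:
vaddr = 1017: l1_idx=7, l2_idx=3
L1[7] = 3; L2[3][3] = 79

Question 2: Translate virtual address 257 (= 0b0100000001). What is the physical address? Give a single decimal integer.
Answer: 2881

Derivation:
vaddr = 257 = 0b0100000001
Split: l1_idx=2, l2_idx=0, offset=1
L1[2] = 2
L2[2][0] = 90
paddr = 90 * 32 + 1 = 2881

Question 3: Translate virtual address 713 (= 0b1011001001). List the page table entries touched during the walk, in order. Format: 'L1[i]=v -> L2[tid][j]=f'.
vaddr = 713 = 0b1011001001
Split: l1_idx=5, l2_idx=2, offset=9

Answer: L1[5]=0 -> L2[0][2]=36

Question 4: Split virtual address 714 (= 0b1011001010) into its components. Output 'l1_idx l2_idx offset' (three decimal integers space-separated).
Answer: 5 2 10

Derivation:
vaddr = 714 = 0b1011001010
  top 3 bits -> l1_idx = 5
  next 2 bits -> l2_idx = 2
  bottom 5 bits -> offset = 10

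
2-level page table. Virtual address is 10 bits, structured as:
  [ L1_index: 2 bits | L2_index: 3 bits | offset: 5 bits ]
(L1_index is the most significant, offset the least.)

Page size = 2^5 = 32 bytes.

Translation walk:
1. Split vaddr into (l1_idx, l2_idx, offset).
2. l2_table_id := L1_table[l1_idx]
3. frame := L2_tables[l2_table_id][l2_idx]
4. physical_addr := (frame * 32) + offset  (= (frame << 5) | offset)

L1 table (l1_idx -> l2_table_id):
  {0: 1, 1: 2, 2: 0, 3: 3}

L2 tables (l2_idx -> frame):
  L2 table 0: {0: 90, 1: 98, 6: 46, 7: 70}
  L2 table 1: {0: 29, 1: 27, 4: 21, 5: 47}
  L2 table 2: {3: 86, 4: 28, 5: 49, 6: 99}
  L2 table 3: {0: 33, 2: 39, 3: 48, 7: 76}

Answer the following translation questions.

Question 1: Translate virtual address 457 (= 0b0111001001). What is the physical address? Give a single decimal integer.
Answer: 3177

Derivation:
vaddr = 457 = 0b0111001001
Split: l1_idx=1, l2_idx=6, offset=9
L1[1] = 2
L2[2][6] = 99
paddr = 99 * 32 + 9 = 3177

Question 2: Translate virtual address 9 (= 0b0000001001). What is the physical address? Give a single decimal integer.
Answer: 937

Derivation:
vaddr = 9 = 0b0000001001
Split: l1_idx=0, l2_idx=0, offset=9
L1[0] = 1
L2[1][0] = 29
paddr = 29 * 32 + 9 = 937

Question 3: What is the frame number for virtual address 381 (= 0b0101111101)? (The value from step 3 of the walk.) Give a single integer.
Answer: 86

Derivation:
vaddr = 381: l1_idx=1, l2_idx=3
L1[1] = 2; L2[2][3] = 86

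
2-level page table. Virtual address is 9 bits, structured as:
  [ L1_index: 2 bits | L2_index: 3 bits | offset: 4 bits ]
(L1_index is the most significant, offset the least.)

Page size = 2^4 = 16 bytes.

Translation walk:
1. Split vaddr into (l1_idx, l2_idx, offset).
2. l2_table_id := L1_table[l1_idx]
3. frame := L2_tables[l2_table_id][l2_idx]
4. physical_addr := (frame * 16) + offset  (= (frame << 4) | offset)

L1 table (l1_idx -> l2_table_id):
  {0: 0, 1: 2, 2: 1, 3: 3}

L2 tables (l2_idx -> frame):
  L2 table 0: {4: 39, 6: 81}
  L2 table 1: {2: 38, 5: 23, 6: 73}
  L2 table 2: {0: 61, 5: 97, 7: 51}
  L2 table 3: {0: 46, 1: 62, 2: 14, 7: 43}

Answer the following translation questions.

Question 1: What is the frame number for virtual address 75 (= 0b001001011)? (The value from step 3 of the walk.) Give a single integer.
vaddr = 75: l1_idx=0, l2_idx=4
L1[0] = 0; L2[0][4] = 39

Answer: 39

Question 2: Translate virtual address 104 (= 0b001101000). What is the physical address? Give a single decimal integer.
Answer: 1304

Derivation:
vaddr = 104 = 0b001101000
Split: l1_idx=0, l2_idx=6, offset=8
L1[0] = 0
L2[0][6] = 81
paddr = 81 * 16 + 8 = 1304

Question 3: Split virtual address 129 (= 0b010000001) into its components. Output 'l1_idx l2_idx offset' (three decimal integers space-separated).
Answer: 1 0 1

Derivation:
vaddr = 129 = 0b010000001
  top 2 bits -> l1_idx = 1
  next 3 bits -> l2_idx = 0
  bottom 4 bits -> offset = 1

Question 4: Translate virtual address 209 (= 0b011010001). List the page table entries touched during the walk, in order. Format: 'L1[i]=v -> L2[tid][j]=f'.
vaddr = 209 = 0b011010001
Split: l1_idx=1, l2_idx=5, offset=1

Answer: L1[1]=2 -> L2[2][5]=97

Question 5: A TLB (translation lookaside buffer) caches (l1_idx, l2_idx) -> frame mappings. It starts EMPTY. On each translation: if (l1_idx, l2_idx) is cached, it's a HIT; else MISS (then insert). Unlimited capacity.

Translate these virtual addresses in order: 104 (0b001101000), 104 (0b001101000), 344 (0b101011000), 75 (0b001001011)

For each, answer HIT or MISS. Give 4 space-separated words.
vaddr=104: (0,6) not in TLB -> MISS, insert
vaddr=104: (0,6) in TLB -> HIT
vaddr=344: (2,5) not in TLB -> MISS, insert
vaddr=75: (0,4) not in TLB -> MISS, insert

Answer: MISS HIT MISS MISS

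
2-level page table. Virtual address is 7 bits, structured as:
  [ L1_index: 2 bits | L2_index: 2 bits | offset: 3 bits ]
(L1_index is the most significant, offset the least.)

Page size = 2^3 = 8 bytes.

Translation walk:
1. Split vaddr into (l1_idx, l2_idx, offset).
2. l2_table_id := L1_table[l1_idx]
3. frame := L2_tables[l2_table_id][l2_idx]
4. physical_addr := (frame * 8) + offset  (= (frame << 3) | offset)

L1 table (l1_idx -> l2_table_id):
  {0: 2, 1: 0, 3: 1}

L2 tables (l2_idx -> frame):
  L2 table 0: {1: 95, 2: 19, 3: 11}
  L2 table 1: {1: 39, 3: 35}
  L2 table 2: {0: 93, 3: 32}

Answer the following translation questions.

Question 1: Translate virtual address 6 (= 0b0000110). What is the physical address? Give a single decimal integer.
vaddr = 6 = 0b0000110
Split: l1_idx=0, l2_idx=0, offset=6
L1[0] = 2
L2[2][0] = 93
paddr = 93 * 8 + 6 = 750

Answer: 750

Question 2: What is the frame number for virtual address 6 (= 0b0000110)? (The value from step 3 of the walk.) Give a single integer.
Answer: 93

Derivation:
vaddr = 6: l1_idx=0, l2_idx=0
L1[0] = 2; L2[2][0] = 93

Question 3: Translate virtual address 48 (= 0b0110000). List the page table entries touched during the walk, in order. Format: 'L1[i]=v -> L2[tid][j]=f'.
Answer: L1[1]=0 -> L2[0][2]=19

Derivation:
vaddr = 48 = 0b0110000
Split: l1_idx=1, l2_idx=2, offset=0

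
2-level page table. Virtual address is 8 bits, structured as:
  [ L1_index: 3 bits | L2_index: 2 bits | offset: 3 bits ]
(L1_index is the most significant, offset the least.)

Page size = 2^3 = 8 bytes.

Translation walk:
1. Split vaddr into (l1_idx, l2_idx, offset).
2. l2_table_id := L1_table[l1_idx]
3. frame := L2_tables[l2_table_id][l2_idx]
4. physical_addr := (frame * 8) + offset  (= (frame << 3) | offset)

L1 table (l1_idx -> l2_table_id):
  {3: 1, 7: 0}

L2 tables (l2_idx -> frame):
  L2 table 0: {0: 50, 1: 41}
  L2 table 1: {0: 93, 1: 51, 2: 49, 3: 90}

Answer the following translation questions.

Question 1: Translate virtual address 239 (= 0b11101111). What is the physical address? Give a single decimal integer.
vaddr = 239 = 0b11101111
Split: l1_idx=7, l2_idx=1, offset=7
L1[7] = 0
L2[0][1] = 41
paddr = 41 * 8 + 7 = 335

Answer: 335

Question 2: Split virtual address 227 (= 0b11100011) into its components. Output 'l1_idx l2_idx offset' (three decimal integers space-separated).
vaddr = 227 = 0b11100011
  top 3 bits -> l1_idx = 7
  next 2 bits -> l2_idx = 0
  bottom 3 bits -> offset = 3

Answer: 7 0 3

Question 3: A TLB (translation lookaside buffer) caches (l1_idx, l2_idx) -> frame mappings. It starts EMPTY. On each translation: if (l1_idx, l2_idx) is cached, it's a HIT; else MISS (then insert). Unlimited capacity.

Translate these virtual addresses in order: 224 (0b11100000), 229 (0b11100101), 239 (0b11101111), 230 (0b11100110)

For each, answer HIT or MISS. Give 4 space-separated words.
Answer: MISS HIT MISS HIT

Derivation:
vaddr=224: (7,0) not in TLB -> MISS, insert
vaddr=229: (7,0) in TLB -> HIT
vaddr=239: (7,1) not in TLB -> MISS, insert
vaddr=230: (7,0) in TLB -> HIT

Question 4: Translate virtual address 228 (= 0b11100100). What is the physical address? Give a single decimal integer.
Answer: 404

Derivation:
vaddr = 228 = 0b11100100
Split: l1_idx=7, l2_idx=0, offset=4
L1[7] = 0
L2[0][0] = 50
paddr = 50 * 8 + 4 = 404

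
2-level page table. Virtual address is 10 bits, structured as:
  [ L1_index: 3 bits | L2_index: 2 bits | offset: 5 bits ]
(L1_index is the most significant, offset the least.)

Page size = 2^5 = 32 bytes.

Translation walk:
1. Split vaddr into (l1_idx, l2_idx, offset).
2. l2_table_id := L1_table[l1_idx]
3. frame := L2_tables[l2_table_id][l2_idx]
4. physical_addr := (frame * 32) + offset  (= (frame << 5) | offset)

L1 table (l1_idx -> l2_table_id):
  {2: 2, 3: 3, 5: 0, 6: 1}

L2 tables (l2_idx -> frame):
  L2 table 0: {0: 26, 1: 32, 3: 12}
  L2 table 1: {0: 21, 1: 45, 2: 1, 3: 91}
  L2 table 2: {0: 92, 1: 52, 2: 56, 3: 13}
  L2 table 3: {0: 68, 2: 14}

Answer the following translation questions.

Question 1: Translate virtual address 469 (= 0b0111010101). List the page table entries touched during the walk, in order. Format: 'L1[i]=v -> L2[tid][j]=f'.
vaddr = 469 = 0b0111010101
Split: l1_idx=3, l2_idx=2, offset=21

Answer: L1[3]=3 -> L2[3][2]=14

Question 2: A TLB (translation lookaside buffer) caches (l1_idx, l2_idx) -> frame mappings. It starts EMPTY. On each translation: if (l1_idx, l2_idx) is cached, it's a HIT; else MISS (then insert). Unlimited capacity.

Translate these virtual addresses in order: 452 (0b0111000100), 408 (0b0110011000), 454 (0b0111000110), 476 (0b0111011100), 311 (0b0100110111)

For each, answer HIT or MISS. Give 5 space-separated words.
Answer: MISS MISS HIT HIT MISS

Derivation:
vaddr=452: (3,2) not in TLB -> MISS, insert
vaddr=408: (3,0) not in TLB -> MISS, insert
vaddr=454: (3,2) in TLB -> HIT
vaddr=476: (3,2) in TLB -> HIT
vaddr=311: (2,1) not in TLB -> MISS, insert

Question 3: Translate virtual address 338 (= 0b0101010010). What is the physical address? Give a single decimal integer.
Answer: 1810

Derivation:
vaddr = 338 = 0b0101010010
Split: l1_idx=2, l2_idx=2, offset=18
L1[2] = 2
L2[2][2] = 56
paddr = 56 * 32 + 18 = 1810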